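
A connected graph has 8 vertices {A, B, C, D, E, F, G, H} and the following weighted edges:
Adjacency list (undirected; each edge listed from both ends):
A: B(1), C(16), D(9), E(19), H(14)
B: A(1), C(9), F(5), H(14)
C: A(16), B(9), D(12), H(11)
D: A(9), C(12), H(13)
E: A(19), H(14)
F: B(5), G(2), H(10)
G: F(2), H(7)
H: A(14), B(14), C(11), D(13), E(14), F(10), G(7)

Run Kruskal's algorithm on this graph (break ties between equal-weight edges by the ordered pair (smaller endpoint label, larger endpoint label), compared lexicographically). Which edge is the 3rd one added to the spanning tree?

Kruskal: consider edges lightest-first.
A B (1): add — endpoints in different components.
F G (2): add — endpoints in different components.
B F (5): add — endpoints in different components.
G H (7): add — endpoints in different components.
A D (9): add — endpoints in different components.
B C (9): add — endpoints in different components.
F H (10): skip — F and H already connected.
C H (11): skip — C and H already connected.
C D (12): skip — C and D already connected.
D H (13): skip — D and H already connected.
A H (14): skip — A and H already connected.
B H (14): skip — B and H already connected.
E H (14): add — endpoints in different components.
The 3rd edge added is B F.

B-F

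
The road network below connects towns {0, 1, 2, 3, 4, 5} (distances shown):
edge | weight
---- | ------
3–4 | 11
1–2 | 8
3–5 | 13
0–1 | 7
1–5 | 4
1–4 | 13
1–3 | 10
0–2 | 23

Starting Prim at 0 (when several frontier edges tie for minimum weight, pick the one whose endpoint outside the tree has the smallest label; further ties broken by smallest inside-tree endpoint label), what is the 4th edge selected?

1-3

Grow the tree from 0 using Prim:
Step 1: frontier [0–1 7, 0–2 23] → take 0–1 (7); add 1.
Step 2: frontier [0–2 23, 1–5 4, 1–2 8, 1–3 10, 1–4 13] → take 1–5 (4); add 5.
Step 3: frontier [0–2 23, 1–2 8, 1–3 10, 1–4 13, 3–5 13] → take 1–2 (8); add 2.
Step 4: frontier [1–3 10, 1–4 13, 3–5 13] → take 1–3 (10); add 3.
Step 5: frontier [1–4 13, 3–4 11] → take 3–4 (11); add 4.
The 4th edge added is 1–3.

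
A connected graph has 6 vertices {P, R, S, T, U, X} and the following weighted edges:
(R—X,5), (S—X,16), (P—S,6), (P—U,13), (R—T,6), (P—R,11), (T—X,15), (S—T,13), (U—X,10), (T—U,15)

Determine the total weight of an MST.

Kruskal's algorithm — process edges by increasing weight (ties by edge label):
R—X (5): add — endpoints in different components.
P—S (6): add — endpoints in different components.
R—T (6): add — endpoints in different components.
U—X (10): add — endpoints in different components.
P—R (11): add — endpoints in different components.
MST edges: R—X, P—S, R—T, U—X, P—R; total weight 5+6+6+10+11 = 38.

38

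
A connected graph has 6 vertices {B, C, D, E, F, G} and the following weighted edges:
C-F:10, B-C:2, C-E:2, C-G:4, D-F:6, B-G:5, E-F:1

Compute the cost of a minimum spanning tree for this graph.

Kruskal's algorithm — process edges by increasing weight (ties by edge label):
E-F (1): add. Components now {B} {C} {D} {E,F} {G}
B-C (2): add. Components now {B,C} {D} {E,F} {G}
C-E (2): add. Components now {B,C,E,F} {D} {G}
C-G (4): add. Components now {B,C,E,F,G} {D}
B-G (5): skip — B and G already connected.
D-F (6): add. Components now {B,C,D,E,F,G}
MST edges: E-F, B-C, C-E, C-G, D-F; total weight 1+2+2+4+6 = 15.

15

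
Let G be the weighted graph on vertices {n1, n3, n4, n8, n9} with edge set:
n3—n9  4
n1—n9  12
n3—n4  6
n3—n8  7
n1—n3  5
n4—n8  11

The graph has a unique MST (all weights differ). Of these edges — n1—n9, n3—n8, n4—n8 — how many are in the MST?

Kruskal's algorithm — process edges by increasing weight (ties by edge label):
n3—n9 (4): add. Components now {n8} {n4} {n3,n9} {n1}
n1—n3 (5): add. Components now {n8} {n4} {n1,n3,n9}
n3—n4 (6): add. Components now {n8} {n1,n3,n4,n9}
n3—n8 (7): add. Components now {n1,n3,n4,n8,n9}
MST edge set: {n3—n9, n1—n3, n3—n4, n3—n8}.
Of the listed edges, {n3—n8} are in the MST → 1.

1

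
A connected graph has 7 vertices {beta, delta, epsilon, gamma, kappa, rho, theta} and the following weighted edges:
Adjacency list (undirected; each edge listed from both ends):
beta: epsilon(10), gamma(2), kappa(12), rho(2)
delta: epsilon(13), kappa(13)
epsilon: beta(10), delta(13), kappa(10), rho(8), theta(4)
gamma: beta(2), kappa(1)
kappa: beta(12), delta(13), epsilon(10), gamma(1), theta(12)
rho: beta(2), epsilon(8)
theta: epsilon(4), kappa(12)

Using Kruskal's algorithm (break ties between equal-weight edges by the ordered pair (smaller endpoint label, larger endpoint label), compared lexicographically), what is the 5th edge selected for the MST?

epsilon-rho

Kruskal: consider edges lightest-first.
gamma kappa (1): add — endpoints in different components.
beta gamma (2): add — endpoints in different components.
beta rho (2): add — endpoints in different components.
epsilon theta (4): add — endpoints in different components.
epsilon rho (8): add — endpoints in different components.
beta epsilon (10): skip — epsilon and beta already connected.
epsilon kappa (10): skip — kappa and epsilon already connected.
beta kappa (12): skip — kappa and beta already connected.
kappa theta (12): skip — kappa and theta already connected.
delta epsilon (13): add — endpoints in different components.
The 5th edge added is epsilon rho.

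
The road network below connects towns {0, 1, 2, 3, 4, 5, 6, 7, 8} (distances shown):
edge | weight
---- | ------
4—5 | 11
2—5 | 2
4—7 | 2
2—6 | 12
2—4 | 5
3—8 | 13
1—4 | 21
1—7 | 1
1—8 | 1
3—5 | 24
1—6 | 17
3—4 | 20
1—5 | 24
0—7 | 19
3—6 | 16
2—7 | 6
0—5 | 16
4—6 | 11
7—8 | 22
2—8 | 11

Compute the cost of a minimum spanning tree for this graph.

Kruskal's algorithm — process edges by increasing weight (ties by edge label):
1—7 (1): add — endpoints in different components.
1—8 (1): add — endpoints in different components.
2—5 (2): add — endpoints in different components.
4—7 (2): add — endpoints in different components.
2—4 (5): add — endpoints in different components.
2—7 (6): skip — 2 and 7 already connected.
2—8 (11): skip — 2 and 8 already connected.
4—5 (11): skip — 4 and 5 already connected.
4—6 (11): add — endpoints in different components.
2—6 (12): skip — 2 and 6 already connected.
3—8 (13): add — endpoints in different components.
0—5 (16): add — endpoints in different components.
MST edges: 1—7, 1—8, 2—5, 4—7, 2—4, 4—6, 3—8, 0—5; total weight 1+1+2+2+5+11+13+16 = 51.

51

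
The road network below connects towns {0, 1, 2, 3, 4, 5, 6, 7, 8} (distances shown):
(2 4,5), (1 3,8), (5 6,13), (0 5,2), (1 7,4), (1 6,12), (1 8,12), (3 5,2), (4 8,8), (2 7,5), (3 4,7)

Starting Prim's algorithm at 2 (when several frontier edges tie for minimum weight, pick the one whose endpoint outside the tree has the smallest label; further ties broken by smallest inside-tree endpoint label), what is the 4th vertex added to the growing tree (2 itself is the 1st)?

Prim's algorithm from 2:
Step 1: cheapest edge leaving the tree is 2 4 (5); add 4.
Step 2: cheapest edge leaving the tree is 2 7 (5); add 7.
Step 3: cheapest edge leaving the tree is 1 7 (4); add 1.
Step 4: cheapest edge leaving the tree is 3 4 (7); add 3.
Step 5: cheapest edge leaving the tree is 3 5 (2); add 5.
Step 6: cheapest edge leaving the tree is 0 5 (2); add 0.
Step 7: cheapest edge leaving the tree is 4 8 (8); add 8.
Step 8: cheapest edge leaving the tree is 1 6 (12); add 6.
Vertex order: 2, 4, 7, 1, 3, 5, 0, 8, 6. The 4th vertex is 1.

1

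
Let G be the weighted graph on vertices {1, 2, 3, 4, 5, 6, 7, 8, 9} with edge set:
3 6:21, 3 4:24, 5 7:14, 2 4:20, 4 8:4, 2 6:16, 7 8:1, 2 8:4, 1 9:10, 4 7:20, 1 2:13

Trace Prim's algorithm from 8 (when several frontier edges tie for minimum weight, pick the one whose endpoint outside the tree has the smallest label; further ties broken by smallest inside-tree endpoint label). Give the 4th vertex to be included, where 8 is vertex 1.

4

Prim's algorithm from 8:
Step 1: frontier [7 8 1, 2 8 4, 4 8 4] → take 7 8 (1); add 7.
Step 2: frontier [5 7 14, 4 7 20, 2 8 4, 4 8 4] → take 2 8 (4); add 2.
Step 3: frontier [1 2 13, 2 6 16, 2 4 20, 5 7 14, 4 7 20, 4 8 4] → take 4 8 (4); add 4.
Step 4: frontier [1 2 13, 2 6 16, 3 4 24, 5 7 14] → take 1 2 (13); add 1.
Step 5: frontier [1 9 10, 2 6 16, 3 4 24, 5 7 14] → take 1 9 (10); add 9.
Step 6: frontier [2 6 16, 3 4 24, 5 7 14] → take 5 7 (14); add 5.
Step 7: frontier [2 6 16, 3 4 24] → take 2 6 (16); add 6.
Step 8: frontier [3 4 24, 3 6 21] → take 3 6 (21); add 3.
Vertex order: 8, 7, 2, 4, 1, 9, 5, 6, 3. The 4th vertex is 4.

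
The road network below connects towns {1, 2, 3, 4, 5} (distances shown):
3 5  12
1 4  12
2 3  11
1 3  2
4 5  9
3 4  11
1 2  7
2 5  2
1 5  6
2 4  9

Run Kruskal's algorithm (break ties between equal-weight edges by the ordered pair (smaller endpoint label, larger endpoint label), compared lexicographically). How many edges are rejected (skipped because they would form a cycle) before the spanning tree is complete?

Sort edges by weight, then run Kruskal:
1 3 (2): add. Components now {1,3} {2} {4} {5}
2 5 (2): add. Components now {1,3} {2,5} {4}
1 5 (6): add. Components now {1,2,3,5} {4}
1 2 (7): skip — 1 and 2 already connected.
2 4 (9): add. Components now {1,2,3,4,5}
Edges rejected before the tree was complete: 1.

1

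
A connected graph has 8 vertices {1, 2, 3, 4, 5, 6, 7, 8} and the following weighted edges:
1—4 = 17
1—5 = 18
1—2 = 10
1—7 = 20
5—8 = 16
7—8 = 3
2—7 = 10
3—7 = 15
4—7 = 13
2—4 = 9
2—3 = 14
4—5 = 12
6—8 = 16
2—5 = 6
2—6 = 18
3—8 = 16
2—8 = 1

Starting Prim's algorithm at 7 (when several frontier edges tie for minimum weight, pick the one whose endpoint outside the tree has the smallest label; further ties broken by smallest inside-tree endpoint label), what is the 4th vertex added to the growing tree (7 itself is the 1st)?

5

Prim's algorithm from 7:
Step 1: cheapest edge leaving the tree is 7—8 (3); add 8.
Step 2: cheapest edge leaving the tree is 2—8 (1); add 2.
Step 3: cheapest edge leaving the tree is 2—5 (6); add 5.
Step 4: cheapest edge leaving the tree is 2—4 (9); add 4.
Step 5: cheapest edge leaving the tree is 1—2 (10); add 1.
Step 6: cheapest edge leaving the tree is 2—3 (14); add 3.
Step 7: cheapest edge leaving the tree is 6—8 (16); add 6.
Vertex order: 7, 8, 2, 5, 4, 1, 3, 6. The 4th vertex is 5.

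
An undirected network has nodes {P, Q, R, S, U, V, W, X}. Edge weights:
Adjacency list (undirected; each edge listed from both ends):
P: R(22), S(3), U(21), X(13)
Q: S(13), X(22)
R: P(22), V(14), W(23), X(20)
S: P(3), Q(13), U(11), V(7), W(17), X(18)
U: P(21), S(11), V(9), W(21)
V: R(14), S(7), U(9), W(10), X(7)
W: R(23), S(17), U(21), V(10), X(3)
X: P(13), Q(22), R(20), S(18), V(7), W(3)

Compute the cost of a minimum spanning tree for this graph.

Prim's algorithm from W:
Step 1: cheapest edge leaving the tree is W X (3); add X.
Step 2: cheapest edge leaving the tree is V X (7); add V.
Step 3: cheapest edge leaving the tree is S V (7); add S.
Step 4: cheapest edge leaving the tree is P S (3); add P.
Step 5: cheapest edge leaving the tree is U V (9); add U.
Step 6: cheapest edge leaving the tree is Q S (13); add Q.
Step 7: cheapest edge leaving the tree is R V (14); add R.
MST edges: W X, V X, S V, P S, U V, Q S, R V; total weight 3+7+7+3+9+13+14 = 56.

56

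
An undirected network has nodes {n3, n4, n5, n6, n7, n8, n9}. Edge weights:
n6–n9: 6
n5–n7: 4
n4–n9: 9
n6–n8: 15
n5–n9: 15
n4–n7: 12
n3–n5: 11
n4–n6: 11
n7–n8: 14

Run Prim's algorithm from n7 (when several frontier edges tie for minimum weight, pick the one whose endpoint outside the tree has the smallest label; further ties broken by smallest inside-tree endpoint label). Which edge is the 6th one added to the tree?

Prim, starting at n7.
Step 1: frontier [n5–n7 4, n4–n7 12, n7–n8 14] → take n5–n7 (4); add n5.
Step 2: frontier [n3–n5 11, n5–n9 15, n4–n7 12, n7–n8 14] → take n3–n5 (11); add n3.
Step 3: frontier [n5–n9 15, n4–n7 12, n7–n8 14] → take n4–n7 (12); add n4.
Step 4: frontier [n4–n9 9, n4–n6 11, n5–n9 15, n7–n8 14] → take n4–n9 (9); add n9.
Step 5: frontier [n4–n6 11, n7–n8 14, n6–n9 6] → take n6–n9 (6); add n6.
Step 6: frontier [n6–n8 15, n7–n8 14] → take n7–n8 (14); add n8.
The 6th edge added is n7–n8.

n7-n8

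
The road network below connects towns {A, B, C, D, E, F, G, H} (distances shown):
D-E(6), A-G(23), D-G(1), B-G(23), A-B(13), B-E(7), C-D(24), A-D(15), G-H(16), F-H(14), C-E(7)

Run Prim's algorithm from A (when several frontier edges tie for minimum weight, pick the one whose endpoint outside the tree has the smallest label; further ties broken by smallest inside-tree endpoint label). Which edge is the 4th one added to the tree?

Prim, starting at A.
Step 1: frontier [A-B 13, A-D 15, A-G 23] → take A-B (13); add B.
Step 2: frontier [A-D 15, A-G 23, B-E 7, B-G 23] → take B-E (7); add E.
Step 3: frontier [A-D 15, A-G 23, B-G 23, D-E 6, C-E 7] → take D-E (6); add D.
Step 4: frontier [A-G 23, B-G 23, D-G 1, C-D 24, C-E 7] → take D-G (1); add G.
Step 5: frontier [C-D 24, C-E 7, G-H 16] → take C-E (7); add C.
Step 6: frontier [G-H 16] → take G-H (16); add H.
Step 7: frontier [F-H 14] → take F-H (14); add F.
The 4th edge added is D-G.

D-G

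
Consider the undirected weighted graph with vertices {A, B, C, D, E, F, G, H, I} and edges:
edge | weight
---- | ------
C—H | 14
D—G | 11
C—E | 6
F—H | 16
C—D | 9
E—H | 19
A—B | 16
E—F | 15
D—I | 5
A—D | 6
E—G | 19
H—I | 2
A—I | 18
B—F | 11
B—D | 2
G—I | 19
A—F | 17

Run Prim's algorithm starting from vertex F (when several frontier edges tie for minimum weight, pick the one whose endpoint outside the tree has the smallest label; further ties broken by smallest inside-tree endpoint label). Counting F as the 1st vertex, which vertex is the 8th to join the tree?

Grow the tree from F using Prim:
Step 1: cheapest edge leaving the tree is B—F (11); add B.
Step 2: cheapest edge leaving the tree is B—D (2); add D.
Step 3: cheapest edge leaving the tree is D—I (5); add I.
Step 4: cheapest edge leaving the tree is H—I (2); add H.
Step 5: cheapest edge leaving the tree is A—D (6); add A.
Step 6: cheapest edge leaving the tree is C—D (9); add C.
Step 7: cheapest edge leaving the tree is C—E (6); add E.
Step 8: cheapest edge leaving the tree is D—G (11); add G.
Vertex order: F, B, D, I, H, A, C, E, G. The 8th vertex is E.

E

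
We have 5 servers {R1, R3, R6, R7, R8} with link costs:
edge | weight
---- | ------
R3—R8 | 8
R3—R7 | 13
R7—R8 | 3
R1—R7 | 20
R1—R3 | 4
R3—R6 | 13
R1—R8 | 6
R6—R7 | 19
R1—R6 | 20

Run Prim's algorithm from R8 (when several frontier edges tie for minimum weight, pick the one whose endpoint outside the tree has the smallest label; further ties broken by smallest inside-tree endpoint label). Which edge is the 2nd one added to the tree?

R1-R8

Grow the tree from R8 using Prim:
Step 1: cheapest edge leaving the tree is R7—R8 (3); add R7.
Step 2: cheapest edge leaving the tree is R1—R8 (6); add R1.
Step 3: cheapest edge leaving the tree is R1—R3 (4); add R3.
Step 4: cheapest edge leaving the tree is R3—R6 (13); add R6.
The 2nd edge added is R1—R8.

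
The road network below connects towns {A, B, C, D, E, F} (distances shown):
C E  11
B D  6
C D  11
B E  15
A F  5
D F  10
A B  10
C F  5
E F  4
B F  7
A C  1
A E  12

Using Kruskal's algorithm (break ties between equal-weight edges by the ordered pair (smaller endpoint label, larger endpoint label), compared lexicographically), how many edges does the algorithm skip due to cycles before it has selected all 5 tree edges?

1

Kruskal's algorithm — process edges by increasing weight (ties by edge label):
A C (1): add — endpoints in different components.
E F (4): add — endpoints in different components.
A F (5): add — endpoints in different components.
C F (5): skip — C and F already connected.
B D (6): add — endpoints in different components.
B F (7): add — endpoints in different components.
Edges rejected before the tree was complete: 1.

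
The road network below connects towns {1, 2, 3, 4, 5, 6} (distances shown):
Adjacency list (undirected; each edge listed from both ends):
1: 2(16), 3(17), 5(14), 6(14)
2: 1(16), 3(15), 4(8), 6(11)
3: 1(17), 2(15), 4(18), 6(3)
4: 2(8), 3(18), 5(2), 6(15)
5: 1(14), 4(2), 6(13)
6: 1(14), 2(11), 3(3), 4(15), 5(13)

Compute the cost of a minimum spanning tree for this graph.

Kruskal's algorithm — process edges by increasing weight (ties by edge label):
4 5 (2): add. Components now {1} {2} {3} {4,5} {6}
3 6 (3): add. Components now {1} {2} {3,6} {4,5}
2 4 (8): add. Components now {1} {2,4,5} {3,6}
2 6 (11): add. Components now {1} {2,3,4,5,6}
5 6 (13): skip — 5 and 6 already connected.
1 5 (14): add. Components now {1,2,3,4,5,6}
MST edges: 4 5, 3 6, 2 4, 2 6, 1 5; total weight 2+3+8+11+14 = 38.

38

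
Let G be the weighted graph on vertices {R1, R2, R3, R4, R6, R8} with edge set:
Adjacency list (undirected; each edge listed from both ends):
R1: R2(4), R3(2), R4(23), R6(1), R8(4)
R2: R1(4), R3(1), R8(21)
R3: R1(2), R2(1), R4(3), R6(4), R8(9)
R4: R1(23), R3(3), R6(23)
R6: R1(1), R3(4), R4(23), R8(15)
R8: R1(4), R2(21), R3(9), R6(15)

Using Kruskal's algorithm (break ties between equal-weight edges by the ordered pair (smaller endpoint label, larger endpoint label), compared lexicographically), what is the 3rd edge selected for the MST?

Kruskal's algorithm — process edges by increasing weight (ties by edge label):
R1–R6 (1): add — endpoints in different components.
R2–R3 (1): add — endpoints in different components.
R1–R3 (2): add — endpoints in different components.
R3–R4 (3): add — endpoints in different components.
R1–R2 (4): skip — R1 and R2 already connected.
R1–R8 (4): add — endpoints in different components.
The 3rd edge added is R1–R3.

R1-R3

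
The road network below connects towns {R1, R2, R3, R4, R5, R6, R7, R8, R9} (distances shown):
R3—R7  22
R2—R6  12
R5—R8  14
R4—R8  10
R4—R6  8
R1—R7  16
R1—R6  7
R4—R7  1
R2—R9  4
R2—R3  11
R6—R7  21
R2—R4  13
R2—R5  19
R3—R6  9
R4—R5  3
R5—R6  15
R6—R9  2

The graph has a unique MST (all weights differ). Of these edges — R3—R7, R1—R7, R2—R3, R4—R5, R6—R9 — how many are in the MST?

2

Sort edges by weight, then run Kruskal:
R4—R7 (1): add — endpoints in different components.
R6—R9 (2): add — endpoints in different components.
R4—R5 (3): add — endpoints in different components.
R2—R9 (4): add — endpoints in different components.
R1—R6 (7): add — endpoints in different components.
R4—R6 (8): add — endpoints in different components.
R3—R6 (9): add — endpoints in different components.
R4—R8 (10): add — endpoints in different components.
MST edge set: {R4—R7, R6—R9, R4—R5, R2—R9, R1—R6, R4—R6, R3—R6, R4—R8}.
Of the listed edges, {R4—R5, R6—R9} are in the MST → 2.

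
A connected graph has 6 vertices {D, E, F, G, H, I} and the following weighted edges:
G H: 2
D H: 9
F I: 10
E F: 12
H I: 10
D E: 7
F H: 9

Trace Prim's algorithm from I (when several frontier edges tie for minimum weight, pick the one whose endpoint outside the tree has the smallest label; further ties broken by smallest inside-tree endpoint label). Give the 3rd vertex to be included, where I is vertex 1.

H

Grow the tree from I using Prim:
Step 1: cheapest edge leaving the tree is F I (10); add F.
Step 2: cheapest edge leaving the tree is F H (9); add H.
Step 3: cheapest edge leaving the tree is G H (2); add G.
Step 4: cheapest edge leaving the tree is D H (9); add D.
Step 5: cheapest edge leaving the tree is D E (7); add E.
Vertex order: I, F, H, G, D, E. The 3rd vertex is H.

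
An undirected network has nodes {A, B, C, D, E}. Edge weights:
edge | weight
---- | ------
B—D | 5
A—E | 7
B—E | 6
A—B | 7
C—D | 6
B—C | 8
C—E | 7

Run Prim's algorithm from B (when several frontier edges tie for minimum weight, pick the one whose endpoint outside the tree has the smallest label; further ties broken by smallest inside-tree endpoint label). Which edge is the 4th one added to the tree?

A-B

Prim's algorithm from B:
Step 1: cheapest edge leaving the tree is B—D (5); add D.
Step 2: cheapest edge leaving the tree is C—D (6); add C.
Step 3: cheapest edge leaving the tree is B—E (6); add E.
Step 4: cheapest edge leaving the tree is A—B (7); add A.
The 4th edge added is A—B.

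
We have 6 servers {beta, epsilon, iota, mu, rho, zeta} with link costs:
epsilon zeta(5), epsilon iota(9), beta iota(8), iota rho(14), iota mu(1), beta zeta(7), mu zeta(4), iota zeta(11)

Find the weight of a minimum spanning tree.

31

Kruskal's algorithm — process edges by increasing weight (ties by edge label):
iota mu (1): add. Components now {iota,mu} {zeta} {rho} {epsilon} {beta}
mu zeta (4): add. Components now {iota,mu,zeta} {rho} {epsilon} {beta}
epsilon zeta (5): add. Components now {epsilon,iota,mu,zeta} {rho} {beta}
beta zeta (7): add. Components now {beta,epsilon,iota,mu,zeta} {rho}
beta iota (8): skip — iota and beta already connected.
epsilon iota (9): skip — iota and epsilon already connected.
iota zeta (11): skip — iota and zeta already connected.
iota rho (14): add. Components now {beta,epsilon,iota,mu,rho,zeta}
MST edges: iota mu, mu zeta, epsilon zeta, beta zeta, iota rho; total weight 1+4+5+7+14 = 31.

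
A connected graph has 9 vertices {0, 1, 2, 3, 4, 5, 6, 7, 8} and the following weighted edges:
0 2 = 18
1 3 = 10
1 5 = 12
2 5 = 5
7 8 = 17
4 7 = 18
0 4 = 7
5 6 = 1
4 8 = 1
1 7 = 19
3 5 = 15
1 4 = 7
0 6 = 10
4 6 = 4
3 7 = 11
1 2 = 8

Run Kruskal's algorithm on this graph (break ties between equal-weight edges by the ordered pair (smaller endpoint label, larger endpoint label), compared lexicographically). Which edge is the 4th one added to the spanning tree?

Kruskal's algorithm — process edges by increasing weight (ties by edge label):
4 8 (1): add — endpoints in different components.
5 6 (1): add — endpoints in different components.
4 6 (4): add — endpoints in different components.
2 5 (5): add — endpoints in different components.
0 4 (7): add — endpoints in different components.
1 4 (7): add — endpoints in different components.
1 2 (8): skip — 1 and 2 already connected.
0 6 (10): skip — 0 and 6 already connected.
1 3 (10): add — endpoints in different components.
3 7 (11): add — endpoints in different components.
The 4th edge added is 2 5.

2-5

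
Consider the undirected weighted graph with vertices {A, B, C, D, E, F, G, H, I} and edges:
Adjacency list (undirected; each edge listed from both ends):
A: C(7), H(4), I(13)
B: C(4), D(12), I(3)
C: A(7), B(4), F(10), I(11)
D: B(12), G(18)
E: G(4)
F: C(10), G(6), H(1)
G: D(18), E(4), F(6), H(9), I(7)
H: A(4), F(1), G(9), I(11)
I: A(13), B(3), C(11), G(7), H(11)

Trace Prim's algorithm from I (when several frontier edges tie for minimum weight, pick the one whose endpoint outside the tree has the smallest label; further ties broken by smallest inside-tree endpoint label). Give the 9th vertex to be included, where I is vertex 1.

Grow the tree from I using Prim:
Step 1: cheapest edge leaving the tree is B-I (3); add B.
Step 2: cheapest edge leaving the tree is B-C (4); add C.
Step 3: cheapest edge leaving the tree is A-C (7); add A.
Step 4: cheapest edge leaving the tree is A-H (4); add H.
Step 5: cheapest edge leaving the tree is F-H (1); add F.
Step 6: cheapest edge leaving the tree is F-G (6); add G.
Step 7: cheapest edge leaving the tree is E-G (4); add E.
Step 8: cheapest edge leaving the tree is B-D (12); add D.
Vertex order: I, B, C, A, H, F, G, E, D. The 9th vertex is D.

D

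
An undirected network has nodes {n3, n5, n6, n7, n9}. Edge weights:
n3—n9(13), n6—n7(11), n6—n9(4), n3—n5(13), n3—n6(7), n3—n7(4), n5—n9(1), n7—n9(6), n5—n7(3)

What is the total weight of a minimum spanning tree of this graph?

Prim, starting at n5.
Step 1: frontier [n5—n9 1, n5—n7 3, n3—n5 13] → take n5—n9 (1); add n9.
Step 2: frontier [n5—n7 3, n3—n5 13, n6—n9 4, n7—n9 6, n3—n9 13] → take n5—n7 (3); add n7.
Step 3: frontier [n3—n5 13, n3—n7 4, n6—n7 11, n6—n9 4, n3—n9 13] → take n3—n7 (4); add n3.
Step 4: frontier [n3—n6 7, n6—n7 11, n6—n9 4] → take n6—n9 (4); add n6.
MST edges: n5—n9, n5—n7, n3—n7, n6—n9; total weight 1+3+4+4 = 12.

12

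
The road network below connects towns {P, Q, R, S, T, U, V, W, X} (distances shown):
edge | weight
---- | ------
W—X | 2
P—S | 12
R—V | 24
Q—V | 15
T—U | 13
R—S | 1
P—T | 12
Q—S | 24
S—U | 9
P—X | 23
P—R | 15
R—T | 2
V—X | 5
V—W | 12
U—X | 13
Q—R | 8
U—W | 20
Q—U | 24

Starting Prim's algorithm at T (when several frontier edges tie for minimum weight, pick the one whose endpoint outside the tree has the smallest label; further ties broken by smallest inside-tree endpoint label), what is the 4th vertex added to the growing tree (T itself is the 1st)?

Grow the tree from T using Prim:
Step 1: cheapest edge leaving the tree is R—T (2); add R.
Step 2: cheapest edge leaving the tree is R—S (1); add S.
Step 3: cheapest edge leaving the tree is Q—R (8); add Q.
Step 4: cheapest edge leaving the tree is S—U (9); add U.
Step 5: cheapest edge leaving the tree is P—S (12); add P.
Step 6: cheapest edge leaving the tree is U—X (13); add X.
Step 7: cheapest edge leaving the tree is W—X (2); add W.
Step 8: cheapest edge leaving the tree is V—X (5); add V.
Vertex order: T, R, S, Q, U, P, X, W, V. The 4th vertex is Q.

Q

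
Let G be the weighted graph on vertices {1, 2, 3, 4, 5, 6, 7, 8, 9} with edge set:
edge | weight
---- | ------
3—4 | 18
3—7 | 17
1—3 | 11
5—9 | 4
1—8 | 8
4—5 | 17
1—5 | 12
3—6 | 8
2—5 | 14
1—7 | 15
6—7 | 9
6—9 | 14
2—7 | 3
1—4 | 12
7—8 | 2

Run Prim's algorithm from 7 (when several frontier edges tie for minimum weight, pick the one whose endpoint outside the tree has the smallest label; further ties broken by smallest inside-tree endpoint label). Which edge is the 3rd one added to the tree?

1-8

Grow the tree from 7 using Prim:
Step 1: cheapest edge leaving the tree is 7—8 (2); add 8.
Step 2: cheapest edge leaving the tree is 2—7 (3); add 2.
Step 3: cheapest edge leaving the tree is 1—8 (8); add 1.
Step 4: cheapest edge leaving the tree is 6—7 (9); add 6.
Step 5: cheapest edge leaving the tree is 3—6 (8); add 3.
Step 6: cheapest edge leaving the tree is 1—4 (12); add 4.
Step 7: cheapest edge leaving the tree is 1—5 (12); add 5.
Step 8: cheapest edge leaving the tree is 5—9 (4); add 9.
The 3rd edge added is 1—8.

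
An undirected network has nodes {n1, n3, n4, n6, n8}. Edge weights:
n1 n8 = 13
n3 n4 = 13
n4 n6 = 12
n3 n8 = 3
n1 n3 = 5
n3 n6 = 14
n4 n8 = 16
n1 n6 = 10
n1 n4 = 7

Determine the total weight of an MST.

25

Kruskal's algorithm — process edges by increasing weight (ties by edge label):
n3 n8 (3): add — endpoints in different components.
n1 n3 (5): add — endpoints in different components.
n1 n4 (7): add — endpoints in different components.
n1 n6 (10): add — endpoints in different components.
MST edges: n3 n8, n1 n3, n1 n4, n1 n6; total weight 3+5+7+10 = 25.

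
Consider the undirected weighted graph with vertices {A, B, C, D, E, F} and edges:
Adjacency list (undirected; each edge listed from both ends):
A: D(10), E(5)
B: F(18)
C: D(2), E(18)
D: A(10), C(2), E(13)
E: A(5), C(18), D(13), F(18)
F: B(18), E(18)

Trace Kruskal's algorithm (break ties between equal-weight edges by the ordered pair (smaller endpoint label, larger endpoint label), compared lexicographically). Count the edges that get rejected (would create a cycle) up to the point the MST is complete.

2

Sort edges by weight, then run Kruskal:
C D (2): add — endpoints in different components.
A E (5): add — endpoints in different components.
A D (10): add — endpoints in different components.
D E (13): skip — D and E already connected.
B F (18): add — endpoints in different components.
C E (18): skip — C and E already connected.
E F (18): add — endpoints in different components.
Edges rejected before the tree was complete: 2.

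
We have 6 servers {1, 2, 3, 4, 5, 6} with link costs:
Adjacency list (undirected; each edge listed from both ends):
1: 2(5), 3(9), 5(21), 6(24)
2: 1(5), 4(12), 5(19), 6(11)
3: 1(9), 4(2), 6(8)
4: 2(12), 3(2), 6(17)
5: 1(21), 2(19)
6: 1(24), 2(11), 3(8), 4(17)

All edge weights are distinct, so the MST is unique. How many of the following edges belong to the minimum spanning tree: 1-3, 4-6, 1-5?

1

Kruskal: consider edges lightest-first.
3-4 (2): add. Components now {1} {2} {3,4} {5} {6}
1-2 (5): add. Components now {1,2} {3,4} {5} {6}
3-6 (8): add. Components now {1,2} {3,4,6} {5}
1-3 (9): add. Components now {1,2,3,4,6} {5}
2-6 (11): skip — 2 and 6 already connected.
2-4 (12): skip — 2 and 4 already connected.
4-6 (17): skip — 4 and 6 already connected.
2-5 (19): add. Components now {1,2,3,4,5,6}
MST edge set: {3-4, 1-2, 3-6, 1-3, 2-5}.
Of the listed edges, {1-3} are in the MST → 1.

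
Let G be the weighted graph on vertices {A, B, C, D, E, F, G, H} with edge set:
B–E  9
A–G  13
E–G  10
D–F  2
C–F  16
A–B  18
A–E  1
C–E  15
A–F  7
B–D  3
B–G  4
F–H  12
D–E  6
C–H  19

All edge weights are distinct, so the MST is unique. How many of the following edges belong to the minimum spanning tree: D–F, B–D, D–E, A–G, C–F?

3

Kruskal: consider edges lightest-first.
A–E (1): add — endpoints in different components.
D–F (2): add — endpoints in different components.
B–D (3): add — endpoints in different components.
B–G (4): add — endpoints in different components.
D–E (6): add — endpoints in different components.
A–F (7): skip — A and F already connected.
B–E (9): skip — B and E already connected.
E–G (10): skip — E and G already connected.
F–H (12): add — endpoints in different components.
A–G (13): skip — A and G already connected.
C–E (15): add — endpoints in different components.
MST edge set: {A–E, D–F, B–D, B–G, D–E, F–H, C–E}.
Of the listed edges, {D–F, B–D, D–E} are in the MST → 3.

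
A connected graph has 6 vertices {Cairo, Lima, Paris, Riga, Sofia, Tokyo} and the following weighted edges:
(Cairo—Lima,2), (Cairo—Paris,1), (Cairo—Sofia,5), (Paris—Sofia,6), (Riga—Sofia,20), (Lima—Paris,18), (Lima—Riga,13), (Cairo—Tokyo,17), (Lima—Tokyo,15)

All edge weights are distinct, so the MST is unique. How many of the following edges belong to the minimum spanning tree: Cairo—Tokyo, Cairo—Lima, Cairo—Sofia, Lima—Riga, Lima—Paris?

Sort edges by weight, then run Kruskal:
Cairo—Paris (1): add — endpoints in different components.
Cairo—Lima (2): add — endpoints in different components.
Cairo—Sofia (5): add — endpoints in different components.
Paris—Sofia (6): skip — Paris and Sofia already connected.
Lima—Riga (13): add — endpoints in different components.
Lima—Tokyo (15): add — endpoints in different components.
MST edge set: {Cairo—Paris, Cairo—Lima, Cairo—Sofia, Lima—Riga, Lima—Tokyo}.
Of the listed edges, {Cairo—Lima, Cairo—Sofia, Lima—Riga} are in the MST → 3.

3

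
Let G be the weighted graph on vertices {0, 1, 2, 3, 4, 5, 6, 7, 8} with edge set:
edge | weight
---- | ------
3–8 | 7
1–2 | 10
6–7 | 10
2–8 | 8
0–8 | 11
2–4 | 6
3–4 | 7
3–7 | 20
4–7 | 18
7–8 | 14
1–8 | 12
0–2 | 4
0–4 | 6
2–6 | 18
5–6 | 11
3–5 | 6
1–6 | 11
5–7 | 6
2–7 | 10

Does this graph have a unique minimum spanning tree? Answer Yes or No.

Kruskal's algorithm — process edges by increasing weight (ties by edge label):
0–2 (4): add — endpoints in different components.
0–4 (6): add — endpoints in different components.
2–4 (6): skip — 2 and 4 already connected.
3–5 (6): add — endpoints in different components.
5–7 (6): add — endpoints in different components.
3–4 (7): add — endpoints in different components.
3–8 (7): add — endpoints in different components.
2–8 (8): skip — 2 and 8 already connected.
1–2 (10): add — endpoints in different components.
2–7 (10): skip — 2 and 7 already connected.
6–7 (10): add — endpoints in different components.
Non-tree edge 2–4 has weight 6, equal to the heaviest edge on its tree cycle — swapping gives another MST of the same weight. Not unique.

No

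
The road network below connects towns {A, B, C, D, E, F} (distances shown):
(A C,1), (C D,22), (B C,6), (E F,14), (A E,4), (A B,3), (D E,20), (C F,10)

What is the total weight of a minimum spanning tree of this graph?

38

Kruskal: consider edges lightest-first.
A C (1): add — endpoints in different components.
A B (3): add — endpoints in different components.
A E (4): add — endpoints in different components.
B C (6): skip — B and C already connected.
C F (10): add — endpoints in different components.
E F (14): skip — E and F already connected.
D E (20): add — endpoints in different components.
MST edges: A C, A B, A E, C F, D E; total weight 1+3+4+10+20 = 38.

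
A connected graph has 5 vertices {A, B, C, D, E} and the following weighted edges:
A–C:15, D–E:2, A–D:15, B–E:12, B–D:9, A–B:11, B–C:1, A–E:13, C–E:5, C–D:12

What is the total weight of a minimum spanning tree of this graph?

Sort edges by weight, then run Kruskal:
B–C (1): add. Components now {A} {B,C} {D} {E}
D–E (2): add. Components now {A} {B,C} {D,E}
C–E (5): add. Components now {A} {B,C,D,E}
B–D (9): skip — B and D already connected.
A–B (11): add. Components now {A,B,C,D,E}
MST edges: B–C, D–E, C–E, A–B; total weight 1+2+5+11 = 19.

19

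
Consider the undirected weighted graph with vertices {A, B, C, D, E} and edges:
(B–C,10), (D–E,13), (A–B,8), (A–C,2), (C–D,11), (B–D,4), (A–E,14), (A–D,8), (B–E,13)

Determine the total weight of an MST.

Kruskal: consider edges lightest-first.
A–C (2): add. Components now {A,C} {B} {D} {E}
B–D (4): add. Components now {A,C} {B,D} {E}
A–B (8): add. Components now {A,B,C,D} {E}
A–D (8): skip — A and D already connected.
B–C (10): skip — B and C already connected.
C–D (11): skip — C and D already connected.
B–E (13): add. Components now {A,B,C,D,E}
MST edges: A–C, B–D, A–B, B–E; total weight 2+4+8+13 = 27.

27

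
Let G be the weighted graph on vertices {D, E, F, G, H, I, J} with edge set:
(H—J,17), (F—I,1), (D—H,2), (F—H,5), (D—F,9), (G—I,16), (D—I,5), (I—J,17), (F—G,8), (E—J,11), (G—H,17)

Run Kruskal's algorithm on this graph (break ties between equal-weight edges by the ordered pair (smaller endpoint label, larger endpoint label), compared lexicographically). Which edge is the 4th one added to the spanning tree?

Kruskal's algorithm — process edges by increasing weight (ties by edge label):
F—I (1): add. Components now {D} {E} {F,I} {G} {H} {J}
D—H (2): add. Components now {D,H} {E} {F,I} {G} {J}
D—I (5): add. Components now {D,F,H,I} {E} {G} {J}
F—H (5): skip — F and H already connected.
F—G (8): add. Components now {D,F,G,H,I} {E} {J}
D—F (9): skip — D and F already connected.
E—J (11): add. Components now {D,F,G,H,I} {E,J}
G—I (16): skip — G and I already connected.
G—H (17): skip — G and H already connected.
H—J (17): add. Components now {D,E,F,G,H,I,J}
The 4th edge added is F—G.

F-G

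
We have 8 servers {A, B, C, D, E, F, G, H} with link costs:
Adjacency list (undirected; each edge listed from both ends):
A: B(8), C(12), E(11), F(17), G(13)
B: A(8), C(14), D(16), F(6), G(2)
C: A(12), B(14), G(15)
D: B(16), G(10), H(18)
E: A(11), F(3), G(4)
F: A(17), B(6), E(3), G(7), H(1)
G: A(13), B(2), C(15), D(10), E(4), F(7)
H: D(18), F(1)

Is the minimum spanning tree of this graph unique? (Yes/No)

Sort edges by weight, then run Kruskal:
F—H (1): add — endpoints in different components.
B—G (2): add — endpoints in different components.
E—F (3): add — endpoints in different components.
E—G (4): add — endpoints in different components.
B—F (6): skip — B and F already connected.
F—G (7): skip — F and G already connected.
A—B (8): add — endpoints in different components.
D—G (10): add — endpoints in different components.
A—E (11): skip — A and E already connected.
A—C (12): add — endpoints in different components.
Every non-tree edge has weight strictly greater than the heaviest edge on the tree path between its endpoints, so the MST is unique.

Yes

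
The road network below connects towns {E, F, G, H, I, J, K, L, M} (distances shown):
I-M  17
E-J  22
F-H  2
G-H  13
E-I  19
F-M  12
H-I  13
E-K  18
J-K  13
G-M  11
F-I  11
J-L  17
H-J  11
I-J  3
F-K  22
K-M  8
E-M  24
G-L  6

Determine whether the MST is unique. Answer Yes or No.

Kruskal's algorithm — process edges by increasing weight (ties by edge label):
F-H (2): add — endpoints in different components.
I-J (3): add — endpoints in different components.
G-L (6): add — endpoints in different components.
K-M (8): add — endpoints in different components.
F-I (11): add — endpoints in different components.
G-M (11): add — endpoints in different components.
H-J (11): skip — H and J already connected.
F-M (12): add — endpoints in different components.
G-H (13): skip — G and H already connected.
H-I (13): skip — H and I already connected.
J-K (13): skip — J and K already connected.
I-M (17): skip — I and M already connected.
J-L (17): skip — J and L already connected.
E-K (18): add — endpoints in different components.
Non-tree edge H-J has weight 11, equal to the heaviest edge on its tree cycle — swapping gives another MST of the same weight. Not unique.

No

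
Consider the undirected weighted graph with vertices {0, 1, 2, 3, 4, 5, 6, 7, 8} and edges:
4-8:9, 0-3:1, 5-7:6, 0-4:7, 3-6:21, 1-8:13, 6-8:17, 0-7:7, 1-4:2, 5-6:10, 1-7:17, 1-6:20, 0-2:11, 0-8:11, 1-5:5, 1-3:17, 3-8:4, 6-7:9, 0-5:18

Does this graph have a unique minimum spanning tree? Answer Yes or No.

No

Sort edges by weight, then run Kruskal:
0-3 (1): add — endpoints in different components.
1-4 (2): add — endpoints in different components.
3-8 (4): add — endpoints in different components.
1-5 (5): add — endpoints in different components.
5-7 (6): add — endpoints in different components.
0-4 (7): add — endpoints in different components.
0-7 (7): skip — 0 and 7 already connected.
4-8 (9): skip — 4 and 8 already connected.
6-7 (9): add — endpoints in different components.
5-6 (10): skip — 5 and 6 already connected.
0-2 (11): add — endpoints in different components.
Non-tree edge 0-7 has weight 7, equal to the heaviest edge on its tree cycle — swapping gives another MST of the same weight. Not unique.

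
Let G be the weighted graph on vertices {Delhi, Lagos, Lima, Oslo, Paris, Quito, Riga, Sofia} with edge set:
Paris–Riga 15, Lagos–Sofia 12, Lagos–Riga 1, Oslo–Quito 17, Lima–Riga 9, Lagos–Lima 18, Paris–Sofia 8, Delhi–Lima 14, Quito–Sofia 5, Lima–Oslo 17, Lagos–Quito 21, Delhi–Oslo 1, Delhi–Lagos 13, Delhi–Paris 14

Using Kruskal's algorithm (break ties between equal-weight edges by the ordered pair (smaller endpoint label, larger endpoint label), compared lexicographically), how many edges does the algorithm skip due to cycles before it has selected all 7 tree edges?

0

Sort edges by weight, then run Kruskal:
Delhi–Oslo (1): add — endpoints in different components.
Lagos–Riga (1): add — endpoints in different components.
Quito–Sofia (5): add — endpoints in different components.
Paris–Sofia (8): add — endpoints in different components.
Lima–Riga (9): add — endpoints in different components.
Lagos–Sofia (12): add — endpoints in different components.
Delhi–Lagos (13): add — endpoints in different components.
Edges rejected before the tree was complete: 0.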